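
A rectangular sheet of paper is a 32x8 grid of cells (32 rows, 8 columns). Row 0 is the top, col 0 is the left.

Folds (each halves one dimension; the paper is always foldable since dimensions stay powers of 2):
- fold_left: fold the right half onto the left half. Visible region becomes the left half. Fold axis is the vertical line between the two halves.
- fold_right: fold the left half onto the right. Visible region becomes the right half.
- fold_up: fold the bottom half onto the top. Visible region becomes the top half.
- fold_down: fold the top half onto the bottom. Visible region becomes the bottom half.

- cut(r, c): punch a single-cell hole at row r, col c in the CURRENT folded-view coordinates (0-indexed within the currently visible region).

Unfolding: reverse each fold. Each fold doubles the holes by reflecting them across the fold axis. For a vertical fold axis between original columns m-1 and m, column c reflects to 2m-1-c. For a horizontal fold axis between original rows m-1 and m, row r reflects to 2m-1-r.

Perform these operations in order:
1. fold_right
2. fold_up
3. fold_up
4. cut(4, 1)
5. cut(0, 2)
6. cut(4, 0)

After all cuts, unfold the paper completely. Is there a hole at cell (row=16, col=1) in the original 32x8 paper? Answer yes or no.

Op 1 fold_right: fold axis v@4; visible region now rows[0,32) x cols[4,8) = 32x4
Op 2 fold_up: fold axis h@16; visible region now rows[0,16) x cols[4,8) = 16x4
Op 3 fold_up: fold axis h@8; visible region now rows[0,8) x cols[4,8) = 8x4
Op 4 cut(4, 1): punch at orig (4,5); cuts so far [(4, 5)]; region rows[0,8) x cols[4,8) = 8x4
Op 5 cut(0, 2): punch at orig (0,6); cuts so far [(0, 6), (4, 5)]; region rows[0,8) x cols[4,8) = 8x4
Op 6 cut(4, 0): punch at orig (4,4); cuts so far [(0, 6), (4, 4), (4, 5)]; region rows[0,8) x cols[4,8) = 8x4
Unfold 1 (reflect across h@8): 6 holes -> [(0, 6), (4, 4), (4, 5), (11, 4), (11, 5), (15, 6)]
Unfold 2 (reflect across h@16): 12 holes -> [(0, 6), (4, 4), (4, 5), (11, 4), (11, 5), (15, 6), (16, 6), (20, 4), (20, 5), (27, 4), (27, 5), (31, 6)]
Unfold 3 (reflect across v@4): 24 holes -> [(0, 1), (0, 6), (4, 2), (4, 3), (4, 4), (4, 5), (11, 2), (11, 3), (11, 4), (11, 5), (15, 1), (15, 6), (16, 1), (16, 6), (20, 2), (20, 3), (20, 4), (20, 5), (27, 2), (27, 3), (27, 4), (27, 5), (31, 1), (31, 6)]
Holes: [(0, 1), (0, 6), (4, 2), (4, 3), (4, 4), (4, 5), (11, 2), (11, 3), (11, 4), (11, 5), (15, 1), (15, 6), (16, 1), (16, 6), (20, 2), (20, 3), (20, 4), (20, 5), (27, 2), (27, 3), (27, 4), (27, 5), (31, 1), (31, 6)]

Answer: yes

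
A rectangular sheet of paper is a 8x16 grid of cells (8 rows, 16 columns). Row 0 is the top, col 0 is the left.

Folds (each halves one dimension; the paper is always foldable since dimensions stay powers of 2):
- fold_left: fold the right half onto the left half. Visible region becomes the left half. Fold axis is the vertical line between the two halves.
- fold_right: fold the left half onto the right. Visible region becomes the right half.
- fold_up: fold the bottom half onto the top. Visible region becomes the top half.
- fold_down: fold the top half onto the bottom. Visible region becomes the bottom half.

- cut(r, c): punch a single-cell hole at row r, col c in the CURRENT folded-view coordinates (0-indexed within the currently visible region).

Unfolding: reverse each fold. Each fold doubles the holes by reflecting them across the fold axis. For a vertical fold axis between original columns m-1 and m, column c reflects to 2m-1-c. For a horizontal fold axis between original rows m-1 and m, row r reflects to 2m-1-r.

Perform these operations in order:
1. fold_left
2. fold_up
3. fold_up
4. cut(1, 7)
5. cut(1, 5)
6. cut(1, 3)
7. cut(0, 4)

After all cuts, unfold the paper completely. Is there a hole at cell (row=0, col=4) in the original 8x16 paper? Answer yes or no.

Op 1 fold_left: fold axis v@8; visible region now rows[0,8) x cols[0,8) = 8x8
Op 2 fold_up: fold axis h@4; visible region now rows[0,4) x cols[0,8) = 4x8
Op 3 fold_up: fold axis h@2; visible region now rows[0,2) x cols[0,8) = 2x8
Op 4 cut(1, 7): punch at orig (1,7); cuts so far [(1, 7)]; region rows[0,2) x cols[0,8) = 2x8
Op 5 cut(1, 5): punch at orig (1,5); cuts so far [(1, 5), (1, 7)]; region rows[0,2) x cols[0,8) = 2x8
Op 6 cut(1, 3): punch at orig (1,3); cuts so far [(1, 3), (1, 5), (1, 7)]; region rows[0,2) x cols[0,8) = 2x8
Op 7 cut(0, 4): punch at orig (0,4); cuts so far [(0, 4), (1, 3), (1, 5), (1, 7)]; region rows[0,2) x cols[0,8) = 2x8
Unfold 1 (reflect across h@2): 8 holes -> [(0, 4), (1, 3), (1, 5), (1, 7), (2, 3), (2, 5), (2, 7), (3, 4)]
Unfold 2 (reflect across h@4): 16 holes -> [(0, 4), (1, 3), (1, 5), (1, 7), (2, 3), (2, 5), (2, 7), (3, 4), (4, 4), (5, 3), (5, 5), (5, 7), (6, 3), (6, 5), (6, 7), (7, 4)]
Unfold 3 (reflect across v@8): 32 holes -> [(0, 4), (0, 11), (1, 3), (1, 5), (1, 7), (1, 8), (1, 10), (1, 12), (2, 3), (2, 5), (2, 7), (2, 8), (2, 10), (2, 12), (3, 4), (3, 11), (4, 4), (4, 11), (5, 3), (5, 5), (5, 7), (5, 8), (5, 10), (5, 12), (6, 3), (6, 5), (6, 7), (6, 8), (6, 10), (6, 12), (7, 4), (7, 11)]
Holes: [(0, 4), (0, 11), (1, 3), (1, 5), (1, 7), (1, 8), (1, 10), (1, 12), (2, 3), (2, 5), (2, 7), (2, 8), (2, 10), (2, 12), (3, 4), (3, 11), (4, 4), (4, 11), (5, 3), (5, 5), (5, 7), (5, 8), (5, 10), (5, 12), (6, 3), (6, 5), (6, 7), (6, 8), (6, 10), (6, 12), (7, 4), (7, 11)]

Answer: yes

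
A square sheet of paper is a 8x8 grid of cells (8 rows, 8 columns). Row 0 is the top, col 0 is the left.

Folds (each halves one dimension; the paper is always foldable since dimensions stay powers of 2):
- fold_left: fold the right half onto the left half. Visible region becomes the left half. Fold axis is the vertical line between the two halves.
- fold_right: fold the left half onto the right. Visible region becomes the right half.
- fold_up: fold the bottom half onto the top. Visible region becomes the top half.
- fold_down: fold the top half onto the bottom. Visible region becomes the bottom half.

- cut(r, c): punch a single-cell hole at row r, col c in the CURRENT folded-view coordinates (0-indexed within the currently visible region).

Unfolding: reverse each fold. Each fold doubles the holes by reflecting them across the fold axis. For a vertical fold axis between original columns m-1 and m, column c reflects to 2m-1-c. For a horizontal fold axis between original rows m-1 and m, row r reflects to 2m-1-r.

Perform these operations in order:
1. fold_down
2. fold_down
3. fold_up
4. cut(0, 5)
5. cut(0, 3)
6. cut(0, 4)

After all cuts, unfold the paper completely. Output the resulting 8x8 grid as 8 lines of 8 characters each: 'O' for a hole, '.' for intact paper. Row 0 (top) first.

Answer: ...OOO..
...OOO..
...OOO..
...OOO..
...OOO..
...OOO..
...OOO..
...OOO..

Derivation:
Op 1 fold_down: fold axis h@4; visible region now rows[4,8) x cols[0,8) = 4x8
Op 2 fold_down: fold axis h@6; visible region now rows[6,8) x cols[0,8) = 2x8
Op 3 fold_up: fold axis h@7; visible region now rows[6,7) x cols[0,8) = 1x8
Op 4 cut(0, 5): punch at orig (6,5); cuts so far [(6, 5)]; region rows[6,7) x cols[0,8) = 1x8
Op 5 cut(0, 3): punch at orig (6,3); cuts so far [(6, 3), (6, 5)]; region rows[6,7) x cols[0,8) = 1x8
Op 6 cut(0, 4): punch at orig (6,4); cuts so far [(6, 3), (6, 4), (6, 5)]; region rows[6,7) x cols[0,8) = 1x8
Unfold 1 (reflect across h@7): 6 holes -> [(6, 3), (6, 4), (6, 5), (7, 3), (7, 4), (7, 5)]
Unfold 2 (reflect across h@6): 12 holes -> [(4, 3), (4, 4), (4, 5), (5, 3), (5, 4), (5, 5), (6, 3), (6, 4), (6, 5), (7, 3), (7, 4), (7, 5)]
Unfold 3 (reflect across h@4): 24 holes -> [(0, 3), (0, 4), (0, 5), (1, 3), (1, 4), (1, 5), (2, 3), (2, 4), (2, 5), (3, 3), (3, 4), (3, 5), (4, 3), (4, 4), (4, 5), (5, 3), (5, 4), (5, 5), (6, 3), (6, 4), (6, 5), (7, 3), (7, 4), (7, 5)]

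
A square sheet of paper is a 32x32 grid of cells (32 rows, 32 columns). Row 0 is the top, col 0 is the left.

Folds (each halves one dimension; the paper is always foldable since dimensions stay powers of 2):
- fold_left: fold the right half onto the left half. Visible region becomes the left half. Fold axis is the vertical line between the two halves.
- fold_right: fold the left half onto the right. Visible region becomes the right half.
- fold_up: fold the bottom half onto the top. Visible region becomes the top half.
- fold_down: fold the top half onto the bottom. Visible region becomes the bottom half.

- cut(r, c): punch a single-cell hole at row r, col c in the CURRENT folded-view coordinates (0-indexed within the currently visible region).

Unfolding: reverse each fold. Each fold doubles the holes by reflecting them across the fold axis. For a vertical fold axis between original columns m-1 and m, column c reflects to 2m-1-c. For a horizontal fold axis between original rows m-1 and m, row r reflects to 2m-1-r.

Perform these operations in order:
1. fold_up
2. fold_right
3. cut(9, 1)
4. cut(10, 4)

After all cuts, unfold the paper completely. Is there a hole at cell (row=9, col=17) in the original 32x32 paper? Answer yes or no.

Op 1 fold_up: fold axis h@16; visible region now rows[0,16) x cols[0,32) = 16x32
Op 2 fold_right: fold axis v@16; visible region now rows[0,16) x cols[16,32) = 16x16
Op 3 cut(9, 1): punch at orig (9,17); cuts so far [(9, 17)]; region rows[0,16) x cols[16,32) = 16x16
Op 4 cut(10, 4): punch at orig (10,20); cuts so far [(9, 17), (10, 20)]; region rows[0,16) x cols[16,32) = 16x16
Unfold 1 (reflect across v@16): 4 holes -> [(9, 14), (9, 17), (10, 11), (10, 20)]
Unfold 2 (reflect across h@16): 8 holes -> [(9, 14), (9, 17), (10, 11), (10, 20), (21, 11), (21, 20), (22, 14), (22, 17)]
Holes: [(9, 14), (9, 17), (10, 11), (10, 20), (21, 11), (21, 20), (22, 14), (22, 17)]

Answer: yes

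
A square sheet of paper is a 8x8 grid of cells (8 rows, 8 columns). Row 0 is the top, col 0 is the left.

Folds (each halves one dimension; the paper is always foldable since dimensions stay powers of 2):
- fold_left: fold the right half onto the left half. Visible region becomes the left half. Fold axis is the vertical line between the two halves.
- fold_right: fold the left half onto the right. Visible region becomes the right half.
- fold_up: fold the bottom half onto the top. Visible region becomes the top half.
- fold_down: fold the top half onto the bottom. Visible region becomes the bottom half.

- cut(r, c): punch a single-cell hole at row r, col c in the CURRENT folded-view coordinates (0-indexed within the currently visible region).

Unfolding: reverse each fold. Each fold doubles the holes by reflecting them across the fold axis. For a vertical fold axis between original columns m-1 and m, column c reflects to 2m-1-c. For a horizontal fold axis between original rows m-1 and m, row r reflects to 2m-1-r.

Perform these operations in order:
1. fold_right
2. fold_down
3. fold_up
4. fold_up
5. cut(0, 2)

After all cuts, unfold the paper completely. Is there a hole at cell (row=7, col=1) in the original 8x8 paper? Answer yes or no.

Op 1 fold_right: fold axis v@4; visible region now rows[0,8) x cols[4,8) = 8x4
Op 2 fold_down: fold axis h@4; visible region now rows[4,8) x cols[4,8) = 4x4
Op 3 fold_up: fold axis h@6; visible region now rows[4,6) x cols[4,8) = 2x4
Op 4 fold_up: fold axis h@5; visible region now rows[4,5) x cols[4,8) = 1x4
Op 5 cut(0, 2): punch at orig (4,6); cuts so far [(4, 6)]; region rows[4,5) x cols[4,8) = 1x4
Unfold 1 (reflect across h@5): 2 holes -> [(4, 6), (5, 6)]
Unfold 2 (reflect across h@6): 4 holes -> [(4, 6), (5, 6), (6, 6), (7, 6)]
Unfold 3 (reflect across h@4): 8 holes -> [(0, 6), (1, 6), (2, 6), (3, 6), (4, 6), (5, 6), (6, 6), (7, 6)]
Unfold 4 (reflect across v@4): 16 holes -> [(0, 1), (0, 6), (1, 1), (1, 6), (2, 1), (2, 6), (3, 1), (3, 6), (4, 1), (4, 6), (5, 1), (5, 6), (6, 1), (6, 6), (7, 1), (7, 6)]
Holes: [(0, 1), (0, 6), (1, 1), (1, 6), (2, 1), (2, 6), (3, 1), (3, 6), (4, 1), (4, 6), (5, 1), (5, 6), (6, 1), (6, 6), (7, 1), (7, 6)]

Answer: yes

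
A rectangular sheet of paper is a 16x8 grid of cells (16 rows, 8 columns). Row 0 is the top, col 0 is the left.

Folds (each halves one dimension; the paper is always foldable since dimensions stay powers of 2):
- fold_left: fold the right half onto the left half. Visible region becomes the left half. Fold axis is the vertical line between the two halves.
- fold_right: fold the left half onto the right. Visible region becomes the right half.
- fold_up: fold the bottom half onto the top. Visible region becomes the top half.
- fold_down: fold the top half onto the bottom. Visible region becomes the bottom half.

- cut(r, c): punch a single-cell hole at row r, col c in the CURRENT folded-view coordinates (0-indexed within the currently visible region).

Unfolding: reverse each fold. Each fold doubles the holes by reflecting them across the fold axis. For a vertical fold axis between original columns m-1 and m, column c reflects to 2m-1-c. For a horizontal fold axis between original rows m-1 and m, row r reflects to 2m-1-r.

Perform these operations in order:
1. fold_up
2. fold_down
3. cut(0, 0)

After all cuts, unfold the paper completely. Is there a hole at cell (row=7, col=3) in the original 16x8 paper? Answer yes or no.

Answer: no

Derivation:
Op 1 fold_up: fold axis h@8; visible region now rows[0,8) x cols[0,8) = 8x8
Op 2 fold_down: fold axis h@4; visible region now rows[4,8) x cols[0,8) = 4x8
Op 3 cut(0, 0): punch at orig (4,0); cuts so far [(4, 0)]; region rows[4,8) x cols[0,8) = 4x8
Unfold 1 (reflect across h@4): 2 holes -> [(3, 0), (4, 0)]
Unfold 2 (reflect across h@8): 4 holes -> [(3, 0), (4, 0), (11, 0), (12, 0)]
Holes: [(3, 0), (4, 0), (11, 0), (12, 0)]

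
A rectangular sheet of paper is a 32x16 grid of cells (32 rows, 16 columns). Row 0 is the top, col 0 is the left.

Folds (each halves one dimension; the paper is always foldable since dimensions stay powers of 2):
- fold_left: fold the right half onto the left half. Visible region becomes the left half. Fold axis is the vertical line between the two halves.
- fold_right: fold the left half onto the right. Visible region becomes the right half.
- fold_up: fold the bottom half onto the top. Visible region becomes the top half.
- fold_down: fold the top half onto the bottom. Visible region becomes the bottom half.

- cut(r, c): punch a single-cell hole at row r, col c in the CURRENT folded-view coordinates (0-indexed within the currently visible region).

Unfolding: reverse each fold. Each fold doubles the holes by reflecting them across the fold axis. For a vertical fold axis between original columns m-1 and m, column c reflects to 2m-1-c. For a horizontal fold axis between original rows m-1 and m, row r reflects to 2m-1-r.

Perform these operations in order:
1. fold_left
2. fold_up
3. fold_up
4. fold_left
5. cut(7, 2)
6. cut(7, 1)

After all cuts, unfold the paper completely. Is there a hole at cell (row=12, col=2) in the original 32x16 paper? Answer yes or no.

Op 1 fold_left: fold axis v@8; visible region now rows[0,32) x cols[0,8) = 32x8
Op 2 fold_up: fold axis h@16; visible region now rows[0,16) x cols[0,8) = 16x8
Op 3 fold_up: fold axis h@8; visible region now rows[0,8) x cols[0,8) = 8x8
Op 4 fold_left: fold axis v@4; visible region now rows[0,8) x cols[0,4) = 8x4
Op 5 cut(7, 2): punch at orig (7,2); cuts so far [(7, 2)]; region rows[0,8) x cols[0,4) = 8x4
Op 6 cut(7, 1): punch at orig (7,1); cuts so far [(7, 1), (7, 2)]; region rows[0,8) x cols[0,4) = 8x4
Unfold 1 (reflect across v@4): 4 holes -> [(7, 1), (7, 2), (7, 5), (7, 6)]
Unfold 2 (reflect across h@8): 8 holes -> [(7, 1), (7, 2), (7, 5), (7, 6), (8, 1), (8, 2), (8, 5), (8, 6)]
Unfold 3 (reflect across h@16): 16 holes -> [(7, 1), (7, 2), (7, 5), (7, 6), (8, 1), (8, 2), (8, 5), (8, 6), (23, 1), (23, 2), (23, 5), (23, 6), (24, 1), (24, 2), (24, 5), (24, 6)]
Unfold 4 (reflect across v@8): 32 holes -> [(7, 1), (7, 2), (7, 5), (7, 6), (7, 9), (7, 10), (7, 13), (7, 14), (8, 1), (8, 2), (8, 5), (8, 6), (8, 9), (8, 10), (8, 13), (8, 14), (23, 1), (23, 2), (23, 5), (23, 6), (23, 9), (23, 10), (23, 13), (23, 14), (24, 1), (24, 2), (24, 5), (24, 6), (24, 9), (24, 10), (24, 13), (24, 14)]
Holes: [(7, 1), (7, 2), (7, 5), (7, 6), (7, 9), (7, 10), (7, 13), (7, 14), (8, 1), (8, 2), (8, 5), (8, 6), (8, 9), (8, 10), (8, 13), (8, 14), (23, 1), (23, 2), (23, 5), (23, 6), (23, 9), (23, 10), (23, 13), (23, 14), (24, 1), (24, 2), (24, 5), (24, 6), (24, 9), (24, 10), (24, 13), (24, 14)]

Answer: no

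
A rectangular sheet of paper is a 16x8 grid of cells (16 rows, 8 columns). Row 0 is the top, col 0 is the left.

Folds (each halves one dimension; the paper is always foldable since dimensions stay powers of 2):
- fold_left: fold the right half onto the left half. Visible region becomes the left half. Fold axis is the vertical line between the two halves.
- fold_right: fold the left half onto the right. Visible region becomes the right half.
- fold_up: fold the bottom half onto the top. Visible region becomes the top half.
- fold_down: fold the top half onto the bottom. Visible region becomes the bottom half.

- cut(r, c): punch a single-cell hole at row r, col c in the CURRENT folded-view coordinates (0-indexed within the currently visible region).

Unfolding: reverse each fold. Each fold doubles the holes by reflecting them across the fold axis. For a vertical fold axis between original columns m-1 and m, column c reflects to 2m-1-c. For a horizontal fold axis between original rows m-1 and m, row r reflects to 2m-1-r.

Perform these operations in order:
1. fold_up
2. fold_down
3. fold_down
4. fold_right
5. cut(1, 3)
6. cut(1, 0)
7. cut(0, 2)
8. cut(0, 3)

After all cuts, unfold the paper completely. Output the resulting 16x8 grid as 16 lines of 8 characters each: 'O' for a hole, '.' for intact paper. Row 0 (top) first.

Op 1 fold_up: fold axis h@8; visible region now rows[0,8) x cols[0,8) = 8x8
Op 2 fold_down: fold axis h@4; visible region now rows[4,8) x cols[0,8) = 4x8
Op 3 fold_down: fold axis h@6; visible region now rows[6,8) x cols[0,8) = 2x8
Op 4 fold_right: fold axis v@4; visible region now rows[6,8) x cols[4,8) = 2x4
Op 5 cut(1, 3): punch at orig (7,7); cuts so far [(7, 7)]; region rows[6,8) x cols[4,8) = 2x4
Op 6 cut(1, 0): punch at orig (7,4); cuts so far [(7, 4), (7, 7)]; region rows[6,8) x cols[4,8) = 2x4
Op 7 cut(0, 2): punch at orig (6,6); cuts so far [(6, 6), (7, 4), (7, 7)]; region rows[6,8) x cols[4,8) = 2x4
Op 8 cut(0, 3): punch at orig (6,7); cuts so far [(6, 6), (6, 7), (7, 4), (7, 7)]; region rows[6,8) x cols[4,8) = 2x4
Unfold 1 (reflect across v@4): 8 holes -> [(6, 0), (6, 1), (6, 6), (6, 7), (7, 0), (7, 3), (7, 4), (7, 7)]
Unfold 2 (reflect across h@6): 16 holes -> [(4, 0), (4, 3), (4, 4), (4, 7), (5, 0), (5, 1), (5, 6), (5, 7), (6, 0), (6, 1), (6, 6), (6, 7), (7, 0), (7, 3), (7, 4), (7, 7)]
Unfold 3 (reflect across h@4): 32 holes -> [(0, 0), (0, 3), (0, 4), (0, 7), (1, 0), (1, 1), (1, 6), (1, 7), (2, 0), (2, 1), (2, 6), (2, 7), (3, 0), (3, 3), (3, 4), (3, 7), (4, 0), (4, 3), (4, 4), (4, 7), (5, 0), (5, 1), (5, 6), (5, 7), (6, 0), (6, 1), (6, 6), (6, 7), (7, 0), (7, 3), (7, 4), (7, 7)]
Unfold 4 (reflect across h@8): 64 holes -> [(0, 0), (0, 3), (0, 4), (0, 7), (1, 0), (1, 1), (1, 6), (1, 7), (2, 0), (2, 1), (2, 6), (2, 7), (3, 0), (3, 3), (3, 4), (3, 7), (4, 0), (4, 3), (4, 4), (4, 7), (5, 0), (5, 1), (5, 6), (5, 7), (6, 0), (6, 1), (6, 6), (6, 7), (7, 0), (7, 3), (7, 4), (7, 7), (8, 0), (8, 3), (8, 4), (8, 7), (9, 0), (9, 1), (9, 6), (9, 7), (10, 0), (10, 1), (10, 6), (10, 7), (11, 0), (11, 3), (11, 4), (11, 7), (12, 0), (12, 3), (12, 4), (12, 7), (13, 0), (13, 1), (13, 6), (13, 7), (14, 0), (14, 1), (14, 6), (14, 7), (15, 0), (15, 3), (15, 4), (15, 7)]

Answer: O..OO..O
OO....OO
OO....OO
O..OO..O
O..OO..O
OO....OO
OO....OO
O..OO..O
O..OO..O
OO....OO
OO....OO
O..OO..O
O..OO..O
OO....OO
OO....OO
O..OO..O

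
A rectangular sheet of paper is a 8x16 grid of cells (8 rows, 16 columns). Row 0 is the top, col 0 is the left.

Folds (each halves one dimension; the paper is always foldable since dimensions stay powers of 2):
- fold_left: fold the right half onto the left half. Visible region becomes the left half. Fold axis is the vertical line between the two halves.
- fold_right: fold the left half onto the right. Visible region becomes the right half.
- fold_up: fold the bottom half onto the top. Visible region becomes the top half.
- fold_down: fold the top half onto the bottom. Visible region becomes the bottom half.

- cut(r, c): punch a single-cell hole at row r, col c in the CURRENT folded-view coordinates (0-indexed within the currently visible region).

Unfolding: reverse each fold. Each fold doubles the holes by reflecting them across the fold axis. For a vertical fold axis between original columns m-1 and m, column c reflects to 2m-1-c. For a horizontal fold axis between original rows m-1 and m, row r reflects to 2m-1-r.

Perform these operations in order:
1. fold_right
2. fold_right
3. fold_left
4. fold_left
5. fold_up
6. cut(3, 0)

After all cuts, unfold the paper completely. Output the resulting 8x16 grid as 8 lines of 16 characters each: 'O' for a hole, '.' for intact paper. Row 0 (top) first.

Answer: ................
................
................
OOOOOOOOOOOOOOOO
OOOOOOOOOOOOOOOO
................
................
................

Derivation:
Op 1 fold_right: fold axis v@8; visible region now rows[0,8) x cols[8,16) = 8x8
Op 2 fold_right: fold axis v@12; visible region now rows[0,8) x cols[12,16) = 8x4
Op 3 fold_left: fold axis v@14; visible region now rows[0,8) x cols[12,14) = 8x2
Op 4 fold_left: fold axis v@13; visible region now rows[0,8) x cols[12,13) = 8x1
Op 5 fold_up: fold axis h@4; visible region now rows[0,4) x cols[12,13) = 4x1
Op 6 cut(3, 0): punch at orig (3,12); cuts so far [(3, 12)]; region rows[0,4) x cols[12,13) = 4x1
Unfold 1 (reflect across h@4): 2 holes -> [(3, 12), (4, 12)]
Unfold 2 (reflect across v@13): 4 holes -> [(3, 12), (3, 13), (4, 12), (4, 13)]
Unfold 3 (reflect across v@14): 8 holes -> [(3, 12), (3, 13), (3, 14), (3, 15), (4, 12), (4, 13), (4, 14), (4, 15)]
Unfold 4 (reflect across v@12): 16 holes -> [(3, 8), (3, 9), (3, 10), (3, 11), (3, 12), (3, 13), (3, 14), (3, 15), (4, 8), (4, 9), (4, 10), (4, 11), (4, 12), (4, 13), (4, 14), (4, 15)]
Unfold 5 (reflect across v@8): 32 holes -> [(3, 0), (3, 1), (3, 2), (3, 3), (3, 4), (3, 5), (3, 6), (3, 7), (3, 8), (3, 9), (3, 10), (3, 11), (3, 12), (3, 13), (3, 14), (3, 15), (4, 0), (4, 1), (4, 2), (4, 3), (4, 4), (4, 5), (4, 6), (4, 7), (4, 8), (4, 9), (4, 10), (4, 11), (4, 12), (4, 13), (4, 14), (4, 15)]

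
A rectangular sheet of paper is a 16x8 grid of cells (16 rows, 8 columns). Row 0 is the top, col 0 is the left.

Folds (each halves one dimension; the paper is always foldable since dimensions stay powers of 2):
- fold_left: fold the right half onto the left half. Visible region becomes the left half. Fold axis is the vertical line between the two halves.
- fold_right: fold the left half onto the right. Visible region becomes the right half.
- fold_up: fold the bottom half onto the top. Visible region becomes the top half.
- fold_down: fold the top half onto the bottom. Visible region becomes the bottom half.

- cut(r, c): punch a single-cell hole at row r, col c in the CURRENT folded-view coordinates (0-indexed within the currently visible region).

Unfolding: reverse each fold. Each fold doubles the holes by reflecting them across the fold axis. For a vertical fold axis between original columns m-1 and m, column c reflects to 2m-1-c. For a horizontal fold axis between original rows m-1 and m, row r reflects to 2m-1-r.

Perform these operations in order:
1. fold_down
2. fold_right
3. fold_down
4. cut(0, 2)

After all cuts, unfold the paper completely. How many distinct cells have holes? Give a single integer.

Op 1 fold_down: fold axis h@8; visible region now rows[8,16) x cols[0,8) = 8x8
Op 2 fold_right: fold axis v@4; visible region now rows[8,16) x cols[4,8) = 8x4
Op 3 fold_down: fold axis h@12; visible region now rows[12,16) x cols[4,8) = 4x4
Op 4 cut(0, 2): punch at orig (12,6); cuts so far [(12, 6)]; region rows[12,16) x cols[4,8) = 4x4
Unfold 1 (reflect across h@12): 2 holes -> [(11, 6), (12, 6)]
Unfold 2 (reflect across v@4): 4 holes -> [(11, 1), (11, 6), (12, 1), (12, 6)]
Unfold 3 (reflect across h@8): 8 holes -> [(3, 1), (3, 6), (4, 1), (4, 6), (11, 1), (11, 6), (12, 1), (12, 6)]

Answer: 8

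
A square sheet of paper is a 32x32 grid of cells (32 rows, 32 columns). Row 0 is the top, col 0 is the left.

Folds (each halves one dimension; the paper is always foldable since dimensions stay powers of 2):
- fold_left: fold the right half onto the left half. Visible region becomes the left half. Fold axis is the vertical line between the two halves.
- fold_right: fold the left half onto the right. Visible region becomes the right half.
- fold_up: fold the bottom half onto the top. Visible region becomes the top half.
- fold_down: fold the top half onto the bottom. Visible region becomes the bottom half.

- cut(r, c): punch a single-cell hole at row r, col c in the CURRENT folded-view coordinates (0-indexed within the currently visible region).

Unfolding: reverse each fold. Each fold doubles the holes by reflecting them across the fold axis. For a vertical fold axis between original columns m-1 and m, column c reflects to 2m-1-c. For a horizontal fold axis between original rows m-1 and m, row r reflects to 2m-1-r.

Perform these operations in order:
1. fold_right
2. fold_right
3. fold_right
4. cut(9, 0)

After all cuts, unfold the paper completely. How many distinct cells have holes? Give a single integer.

Op 1 fold_right: fold axis v@16; visible region now rows[0,32) x cols[16,32) = 32x16
Op 2 fold_right: fold axis v@24; visible region now rows[0,32) x cols[24,32) = 32x8
Op 3 fold_right: fold axis v@28; visible region now rows[0,32) x cols[28,32) = 32x4
Op 4 cut(9, 0): punch at orig (9,28); cuts so far [(9, 28)]; region rows[0,32) x cols[28,32) = 32x4
Unfold 1 (reflect across v@28): 2 holes -> [(9, 27), (9, 28)]
Unfold 2 (reflect across v@24): 4 holes -> [(9, 19), (9, 20), (9, 27), (9, 28)]
Unfold 3 (reflect across v@16): 8 holes -> [(9, 3), (9, 4), (9, 11), (9, 12), (9, 19), (9, 20), (9, 27), (9, 28)]

Answer: 8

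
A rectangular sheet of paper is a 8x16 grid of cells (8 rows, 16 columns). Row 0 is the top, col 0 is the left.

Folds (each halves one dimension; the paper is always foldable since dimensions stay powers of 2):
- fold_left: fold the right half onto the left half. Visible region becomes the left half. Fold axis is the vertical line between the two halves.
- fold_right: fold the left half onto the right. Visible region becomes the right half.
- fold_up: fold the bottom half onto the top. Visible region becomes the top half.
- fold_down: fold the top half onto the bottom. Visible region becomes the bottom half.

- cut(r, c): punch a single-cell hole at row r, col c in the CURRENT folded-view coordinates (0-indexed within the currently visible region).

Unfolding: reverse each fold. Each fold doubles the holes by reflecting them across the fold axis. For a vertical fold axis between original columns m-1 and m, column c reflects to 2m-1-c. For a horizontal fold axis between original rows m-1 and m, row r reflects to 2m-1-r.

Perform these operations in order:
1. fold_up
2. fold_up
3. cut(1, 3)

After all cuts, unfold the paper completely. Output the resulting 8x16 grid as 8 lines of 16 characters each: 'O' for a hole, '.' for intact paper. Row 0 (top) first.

Answer: ................
...O............
...O............
................
................
...O............
...O............
................

Derivation:
Op 1 fold_up: fold axis h@4; visible region now rows[0,4) x cols[0,16) = 4x16
Op 2 fold_up: fold axis h@2; visible region now rows[0,2) x cols[0,16) = 2x16
Op 3 cut(1, 3): punch at orig (1,3); cuts so far [(1, 3)]; region rows[0,2) x cols[0,16) = 2x16
Unfold 1 (reflect across h@2): 2 holes -> [(1, 3), (2, 3)]
Unfold 2 (reflect across h@4): 4 holes -> [(1, 3), (2, 3), (5, 3), (6, 3)]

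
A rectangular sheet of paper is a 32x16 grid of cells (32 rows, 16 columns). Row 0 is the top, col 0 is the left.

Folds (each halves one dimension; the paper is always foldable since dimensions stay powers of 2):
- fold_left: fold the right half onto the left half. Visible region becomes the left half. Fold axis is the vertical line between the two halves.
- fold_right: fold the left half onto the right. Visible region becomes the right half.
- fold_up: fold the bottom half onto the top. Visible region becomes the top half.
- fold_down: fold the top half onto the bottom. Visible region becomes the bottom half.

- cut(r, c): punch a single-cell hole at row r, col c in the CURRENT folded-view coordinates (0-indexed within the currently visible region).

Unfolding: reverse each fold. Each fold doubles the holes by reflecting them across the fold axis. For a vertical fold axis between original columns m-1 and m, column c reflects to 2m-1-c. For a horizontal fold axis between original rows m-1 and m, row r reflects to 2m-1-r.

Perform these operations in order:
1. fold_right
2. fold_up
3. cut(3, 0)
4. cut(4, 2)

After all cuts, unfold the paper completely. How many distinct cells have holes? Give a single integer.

Op 1 fold_right: fold axis v@8; visible region now rows[0,32) x cols[8,16) = 32x8
Op 2 fold_up: fold axis h@16; visible region now rows[0,16) x cols[8,16) = 16x8
Op 3 cut(3, 0): punch at orig (3,8); cuts so far [(3, 8)]; region rows[0,16) x cols[8,16) = 16x8
Op 4 cut(4, 2): punch at orig (4,10); cuts so far [(3, 8), (4, 10)]; region rows[0,16) x cols[8,16) = 16x8
Unfold 1 (reflect across h@16): 4 holes -> [(3, 8), (4, 10), (27, 10), (28, 8)]
Unfold 2 (reflect across v@8): 8 holes -> [(3, 7), (3, 8), (4, 5), (4, 10), (27, 5), (27, 10), (28, 7), (28, 8)]

Answer: 8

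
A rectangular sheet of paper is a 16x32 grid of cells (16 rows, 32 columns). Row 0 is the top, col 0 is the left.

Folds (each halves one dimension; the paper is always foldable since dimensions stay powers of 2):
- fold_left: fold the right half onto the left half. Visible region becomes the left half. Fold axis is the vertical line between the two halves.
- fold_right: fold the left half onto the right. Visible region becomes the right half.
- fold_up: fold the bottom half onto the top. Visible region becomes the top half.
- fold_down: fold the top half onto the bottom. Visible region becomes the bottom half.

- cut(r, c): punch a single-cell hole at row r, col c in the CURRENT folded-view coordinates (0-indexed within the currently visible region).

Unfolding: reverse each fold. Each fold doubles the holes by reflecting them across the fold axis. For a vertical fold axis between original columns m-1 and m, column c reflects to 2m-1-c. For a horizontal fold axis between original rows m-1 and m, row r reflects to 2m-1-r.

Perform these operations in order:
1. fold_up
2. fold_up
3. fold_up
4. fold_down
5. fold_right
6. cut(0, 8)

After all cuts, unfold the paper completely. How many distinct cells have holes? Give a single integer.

Answer: 32

Derivation:
Op 1 fold_up: fold axis h@8; visible region now rows[0,8) x cols[0,32) = 8x32
Op 2 fold_up: fold axis h@4; visible region now rows[0,4) x cols[0,32) = 4x32
Op 3 fold_up: fold axis h@2; visible region now rows[0,2) x cols[0,32) = 2x32
Op 4 fold_down: fold axis h@1; visible region now rows[1,2) x cols[0,32) = 1x32
Op 5 fold_right: fold axis v@16; visible region now rows[1,2) x cols[16,32) = 1x16
Op 6 cut(0, 8): punch at orig (1,24); cuts so far [(1, 24)]; region rows[1,2) x cols[16,32) = 1x16
Unfold 1 (reflect across v@16): 2 holes -> [(1, 7), (1, 24)]
Unfold 2 (reflect across h@1): 4 holes -> [(0, 7), (0, 24), (1, 7), (1, 24)]
Unfold 3 (reflect across h@2): 8 holes -> [(0, 7), (0, 24), (1, 7), (1, 24), (2, 7), (2, 24), (3, 7), (3, 24)]
Unfold 4 (reflect across h@4): 16 holes -> [(0, 7), (0, 24), (1, 7), (1, 24), (2, 7), (2, 24), (3, 7), (3, 24), (4, 7), (4, 24), (5, 7), (5, 24), (6, 7), (6, 24), (7, 7), (7, 24)]
Unfold 5 (reflect across h@8): 32 holes -> [(0, 7), (0, 24), (1, 7), (1, 24), (2, 7), (2, 24), (3, 7), (3, 24), (4, 7), (4, 24), (5, 7), (5, 24), (6, 7), (6, 24), (7, 7), (7, 24), (8, 7), (8, 24), (9, 7), (9, 24), (10, 7), (10, 24), (11, 7), (11, 24), (12, 7), (12, 24), (13, 7), (13, 24), (14, 7), (14, 24), (15, 7), (15, 24)]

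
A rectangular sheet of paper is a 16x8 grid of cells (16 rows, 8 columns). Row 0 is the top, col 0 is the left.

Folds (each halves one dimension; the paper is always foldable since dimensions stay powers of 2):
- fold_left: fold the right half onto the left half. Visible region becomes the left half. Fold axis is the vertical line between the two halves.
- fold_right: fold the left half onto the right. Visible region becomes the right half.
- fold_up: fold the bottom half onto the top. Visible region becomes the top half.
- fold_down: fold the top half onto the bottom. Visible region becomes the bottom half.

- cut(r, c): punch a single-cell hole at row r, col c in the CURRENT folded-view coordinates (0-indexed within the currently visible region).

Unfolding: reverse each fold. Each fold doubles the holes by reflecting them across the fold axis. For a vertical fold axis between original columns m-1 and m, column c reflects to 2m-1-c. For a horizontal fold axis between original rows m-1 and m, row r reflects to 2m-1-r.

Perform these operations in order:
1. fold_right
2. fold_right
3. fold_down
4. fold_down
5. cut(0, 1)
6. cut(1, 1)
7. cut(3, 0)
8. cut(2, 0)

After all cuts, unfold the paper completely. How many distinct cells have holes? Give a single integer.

Answer: 64

Derivation:
Op 1 fold_right: fold axis v@4; visible region now rows[0,16) x cols[4,8) = 16x4
Op 2 fold_right: fold axis v@6; visible region now rows[0,16) x cols[6,8) = 16x2
Op 3 fold_down: fold axis h@8; visible region now rows[8,16) x cols[6,8) = 8x2
Op 4 fold_down: fold axis h@12; visible region now rows[12,16) x cols[6,8) = 4x2
Op 5 cut(0, 1): punch at orig (12,7); cuts so far [(12, 7)]; region rows[12,16) x cols[6,8) = 4x2
Op 6 cut(1, 1): punch at orig (13,7); cuts so far [(12, 7), (13, 7)]; region rows[12,16) x cols[6,8) = 4x2
Op 7 cut(3, 0): punch at orig (15,6); cuts so far [(12, 7), (13, 7), (15, 6)]; region rows[12,16) x cols[6,8) = 4x2
Op 8 cut(2, 0): punch at orig (14,6); cuts so far [(12, 7), (13, 7), (14, 6), (15, 6)]; region rows[12,16) x cols[6,8) = 4x2
Unfold 1 (reflect across h@12): 8 holes -> [(8, 6), (9, 6), (10, 7), (11, 7), (12, 7), (13, 7), (14, 6), (15, 6)]
Unfold 2 (reflect across h@8): 16 holes -> [(0, 6), (1, 6), (2, 7), (3, 7), (4, 7), (5, 7), (6, 6), (7, 6), (8, 6), (9, 6), (10, 7), (11, 7), (12, 7), (13, 7), (14, 6), (15, 6)]
Unfold 3 (reflect across v@6): 32 holes -> [(0, 5), (0, 6), (1, 5), (1, 6), (2, 4), (2, 7), (3, 4), (3, 7), (4, 4), (4, 7), (5, 4), (5, 7), (6, 5), (6, 6), (7, 5), (7, 6), (8, 5), (8, 6), (9, 5), (9, 6), (10, 4), (10, 7), (11, 4), (11, 7), (12, 4), (12, 7), (13, 4), (13, 7), (14, 5), (14, 6), (15, 5), (15, 6)]
Unfold 4 (reflect across v@4): 64 holes -> [(0, 1), (0, 2), (0, 5), (0, 6), (1, 1), (1, 2), (1, 5), (1, 6), (2, 0), (2, 3), (2, 4), (2, 7), (3, 0), (3, 3), (3, 4), (3, 7), (4, 0), (4, 3), (4, 4), (4, 7), (5, 0), (5, 3), (5, 4), (5, 7), (6, 1), (6, 2), (6, 5), (6, 6), (7, 1), (7, 2), (7, 5), (7, 6), (8, 1), (8, 2), (8, 5), (8, 6), (9, 1), (9, 2), (9, 5), (9, 6), (10, 0), (10, 3), (10, 4), (10, 7), (11, 0), (11, 3), (11, 4), (11, 7), (12, 0), (12, 3), (12, 4), (12, 7), (13, 0), (13, 3), (13, 4), (13, 7), (14, 1), (14, 2), (14, 5), (14, 6), (15, 1), (15, 2), (15, 5), (15, 6)]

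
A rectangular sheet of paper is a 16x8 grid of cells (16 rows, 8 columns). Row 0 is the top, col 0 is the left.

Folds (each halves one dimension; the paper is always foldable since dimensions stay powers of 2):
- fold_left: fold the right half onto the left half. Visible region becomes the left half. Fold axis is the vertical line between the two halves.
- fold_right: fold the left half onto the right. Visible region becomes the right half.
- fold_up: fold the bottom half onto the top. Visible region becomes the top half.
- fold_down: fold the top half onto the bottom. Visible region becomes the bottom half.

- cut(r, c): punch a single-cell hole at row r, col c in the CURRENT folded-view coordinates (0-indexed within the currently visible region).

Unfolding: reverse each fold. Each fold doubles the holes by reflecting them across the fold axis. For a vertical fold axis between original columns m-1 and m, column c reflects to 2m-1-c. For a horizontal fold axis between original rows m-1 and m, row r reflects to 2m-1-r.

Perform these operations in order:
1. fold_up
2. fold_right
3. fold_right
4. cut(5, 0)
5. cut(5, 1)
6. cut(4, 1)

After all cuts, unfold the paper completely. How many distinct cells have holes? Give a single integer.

Answer: 24

Derivation:
Op 1 fold_up: fold axis h@8; visible region now rows[0,8) x cols[0,8) = 8x8
Op 2 fold_right: fold axis v@4; visible region now rows[0,8) x cols[4,8) = 8x4
Op 3 fold_right: fold axis v@6; visible region now rows[0,8) x cols[6,8) = 8x2
Op 4 cut(5, 0): punch at orig (5,6); cuts so far [(5, 6)]; region rows[0,8) x cols[6,8) = 8x2
Op 5 cut(5, 1): punch at orig (5,7); cuts so far [(5, 6), (5, 7)]; region rows[0,8) x cols[6,8) = 8x2
Op 6 cut(4, 1): punch at orig (4,7); cuts so far [(4, 7), (5, 6), (5, 7)]; region rows[0,8) x cols[6,8) = 8x2
Unfold 1 (reflect across v@6): 6 holes -> [(4, 4), (4, 7), (5, 4), (5, 5), (5, 6), (5, 7)]
Unfold 2 (reflect across v@4): 12 holes -> [(4, 0), (4, 3), (4, 4), (4, 7), (5, 0), (5, 1), (5, 2), (5, 3), (5, 4), (5, 5), (5, 6), (5, 7)]
Unfold 3 (reflect across h@8): 24 holes -> [(4, 0), (4, 3), (4, 4), (4, 7), (5, 0), (5, 1), (5, 2), (5, 3), (5, 4), (5, 5), (5, 6), (5, 7), (10, 0), (10, 1), (10, 2), (10, 3), (10, 4), (10, 5), (10, 6), (10, 7), (11, 0), (11, 3), (11, 4), (11, 7)]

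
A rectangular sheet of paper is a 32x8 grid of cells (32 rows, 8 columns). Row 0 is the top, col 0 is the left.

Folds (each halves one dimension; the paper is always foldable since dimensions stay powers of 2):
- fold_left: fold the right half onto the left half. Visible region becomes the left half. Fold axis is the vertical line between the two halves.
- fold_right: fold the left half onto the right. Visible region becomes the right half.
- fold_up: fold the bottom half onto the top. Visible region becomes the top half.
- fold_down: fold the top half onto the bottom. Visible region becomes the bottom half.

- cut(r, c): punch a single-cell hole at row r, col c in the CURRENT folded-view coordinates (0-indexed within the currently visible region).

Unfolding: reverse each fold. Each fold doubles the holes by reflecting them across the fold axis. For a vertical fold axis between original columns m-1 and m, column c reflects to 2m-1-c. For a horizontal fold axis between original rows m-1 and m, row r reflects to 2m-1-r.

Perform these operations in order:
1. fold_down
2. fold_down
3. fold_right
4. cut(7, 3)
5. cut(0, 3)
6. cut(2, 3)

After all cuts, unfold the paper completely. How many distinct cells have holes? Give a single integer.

Op 1 fold_down: fold axis h@16; visible region now rows[16,32) x cols[0,8) = 16x8
Op 2 fold_down: fold axis h@24; visible region now rows[24,32) x cols[0,8) = 8x8
Op 3 fold_right: fold axis v@4; visible region now rows[24,32) x cols[4,8) = 8x4
Op 4 cut(7, 3): punch at orig (31,7); cuts so far [(31, 7)]; region rows[24,32) x cols[4,8) = 8x4
Op 5 cut(0, 3): punch at orig (24,7); cuts so far [(24, 7), (31, 7)]; region rows[24,32) x cols[4,8) = 8x4
Op 6 cut(2, 3): punch at orig (26,7); cuts so far [(24, 7), (26, 7), (31, 7)]; region rows[24,32) x cols[4,8) = 8x4
Unfold 1 (reflect across v@4): 6 holes -> [(24, 0), (24, 7), (26, 0), (26, 7), (31, 0), (31, 7)]
Unfold 2 (reflect across h@24): 12 holes -> [(16, 0), (16, 7), (21, 0), (21, 7), (23, 0), (23, 7), (24, 0), (24, 7), (26, 0), (26, 7), (31, 0), (31, 7)]
Unfold 3 (reflect across h@16): 24 holes -> [(0, 0), (0, 7), (5, 0), (5, 7), (7, 0), (7, 7), (8, 0), (8, 7), (10, 0), (10, 7), (15, 0), (15, 7), (16, 0), (16, 7), (21, 0), (21, 7), (23, 0), (23, 7), (24, 0), (24, 7), (26, 0), (26, 7), (31, 0), (31, 7)]

Answer: 24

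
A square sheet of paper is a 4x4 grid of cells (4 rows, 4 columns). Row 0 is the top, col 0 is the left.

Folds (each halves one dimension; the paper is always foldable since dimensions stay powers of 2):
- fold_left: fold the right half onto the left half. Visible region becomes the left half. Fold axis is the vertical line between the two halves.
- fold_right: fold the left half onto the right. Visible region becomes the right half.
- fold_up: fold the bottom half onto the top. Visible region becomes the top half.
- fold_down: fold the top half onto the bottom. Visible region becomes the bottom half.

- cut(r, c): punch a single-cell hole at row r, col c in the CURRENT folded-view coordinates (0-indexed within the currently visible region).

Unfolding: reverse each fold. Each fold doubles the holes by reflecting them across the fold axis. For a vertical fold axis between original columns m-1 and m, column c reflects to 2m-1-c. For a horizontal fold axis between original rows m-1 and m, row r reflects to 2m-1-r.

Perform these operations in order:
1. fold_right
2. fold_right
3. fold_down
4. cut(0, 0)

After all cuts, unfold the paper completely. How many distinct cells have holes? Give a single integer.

Answer: 8

Derivation:
Op 1 fold_right: fold axis v@2; visible region now rows[0,4) x cols[2,4) = 4x2
Op 2 fold_right: fold axis v@3; visible region now rows[0,4) x cols[3,4) = 4x1
Op 3 fold_down: fold axis h@2; visible region now rows[2,4) x cols[3,4) = 2x1
Op 4 cut(0, 0): punch at orig (2,3); cuts so far [(2, 3)]; region rows[2,4) x cols[3,4) = 2x1
Unfold 1 (reflect across h@2): 2 holes -> [(1, 3), (2, 3)]
Unfold 2 (reflect across v@3): 4 holes -> [(1, 2), (1, 3), (2, 2), (2, 3)]
Unfold 3 (reflect across v@2): 8 holes -> [(1, 0), (1, 1), (1, 2), (1, 3), (2, 0), (2, 1), (2, 2), (2, 3)]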